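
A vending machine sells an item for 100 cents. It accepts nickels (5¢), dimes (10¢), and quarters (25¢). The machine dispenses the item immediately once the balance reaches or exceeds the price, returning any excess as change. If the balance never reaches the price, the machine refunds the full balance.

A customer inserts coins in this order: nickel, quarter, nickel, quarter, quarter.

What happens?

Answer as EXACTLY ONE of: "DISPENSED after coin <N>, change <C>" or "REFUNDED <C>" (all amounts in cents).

Price: 100¢
Coin 1 (nickel, 5¢): balance = 5¢
Coin 2 (quarter, 25¢): balance = 30¢
Coin 3 (nickel, 5¢): balance = 35¢
Coin 4 (quarter, 25¢): balance = 60¢
Coin 5 (quarter, 25¢): balance = 85¢
All coins inserted, balance 85¢ < price 100¢ → REFUND 85¢

Answer: REFUNDED 85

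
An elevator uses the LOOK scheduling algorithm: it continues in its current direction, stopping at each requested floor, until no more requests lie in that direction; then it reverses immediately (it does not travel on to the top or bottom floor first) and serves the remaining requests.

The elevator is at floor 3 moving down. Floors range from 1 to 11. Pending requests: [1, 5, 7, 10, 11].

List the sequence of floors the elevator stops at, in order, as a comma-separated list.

Answer: 1, 5, 7, 10, 11

Derivation:
Current: 3, moving DOWN
Serve below first (descending): [1]
Then reverse, serve above (ascending): [5, 7, 10, 11]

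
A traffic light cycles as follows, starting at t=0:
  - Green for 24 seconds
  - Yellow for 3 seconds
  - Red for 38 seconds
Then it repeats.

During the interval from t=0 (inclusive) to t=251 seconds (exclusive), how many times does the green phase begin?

Cycle = 24+3+38 = 65s
green phase starts at t = k*65 + 0 for k=0,1,2,...
Need k*65+0 < 251 → k < 3.862
k ∈ {0, ..., 3} → 4 starts

Answer: 4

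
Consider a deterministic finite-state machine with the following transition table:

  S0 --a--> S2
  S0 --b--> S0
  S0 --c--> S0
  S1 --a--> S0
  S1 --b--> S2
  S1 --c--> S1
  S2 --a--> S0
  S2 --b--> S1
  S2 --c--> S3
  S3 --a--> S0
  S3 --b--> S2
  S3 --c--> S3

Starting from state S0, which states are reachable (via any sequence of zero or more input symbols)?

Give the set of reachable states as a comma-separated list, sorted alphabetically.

BFS from S0:
  visit S0: S0--a-->S2 (new), S0--b-->S0 (seen), S0--c-->S0 (seen)
  visit S2: S2--a-->S0 (seen), S2--b-->S1 (new), S2--c-->S3 (new)
  visit S1: S1--a-->S0 (seen), S1--b-->S2 (seen), S1--c-->S1 (seen)
  visit S3: S3--a-->S0 (seen), S3--b-->S2 (seen), S3--c-->S3 (seen)

Answer: S0, S1, S2, S3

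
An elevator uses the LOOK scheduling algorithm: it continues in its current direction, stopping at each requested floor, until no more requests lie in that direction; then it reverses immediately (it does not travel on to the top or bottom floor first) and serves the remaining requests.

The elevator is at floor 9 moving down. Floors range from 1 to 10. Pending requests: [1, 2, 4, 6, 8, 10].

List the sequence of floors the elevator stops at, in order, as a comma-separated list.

Answer: 8, 6, 4, 2, 1, 10

Derivation:
Current: 9, moving DOWN
Serve below first (descending): [8, 6, 4, 2, 1]
Then reverse, serve above (ascending): [10]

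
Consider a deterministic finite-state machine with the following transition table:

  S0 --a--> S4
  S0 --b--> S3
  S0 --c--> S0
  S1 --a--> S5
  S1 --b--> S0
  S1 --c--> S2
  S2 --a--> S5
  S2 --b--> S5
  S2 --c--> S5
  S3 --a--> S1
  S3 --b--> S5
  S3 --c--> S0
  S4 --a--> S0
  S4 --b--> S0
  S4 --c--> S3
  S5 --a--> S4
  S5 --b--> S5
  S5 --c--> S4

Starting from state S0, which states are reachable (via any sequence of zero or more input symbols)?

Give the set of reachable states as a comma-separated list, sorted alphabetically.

BFS from S0:
  visit S0: S0--a-->S4 (new), S0--b-->S3 (new), S0--c-->S0 (seen)
  visit S4: S4--a-->S0 (seen), S4--b-->S0 (seen), S4--c-->S3 (seen)
  visit S3: S3--a-->S1 (new), S3--b-->S5 (new), S3--c-->S0 (seen)
  visit S1: S1--a-->S5 (seen), S1--b-->S0 (seen), S1--c-->S2 (new)
  visit S5: S5--a-->S4 (seen), S5--b-->S5 (seen), S5--c-->S4 (seen)
  visit S2: S2--a-->S5 (seen), S2--b-->S5 (seen), S2--c-->S5 (seen)

Answer: S0, S1, S2, S3, S4, S5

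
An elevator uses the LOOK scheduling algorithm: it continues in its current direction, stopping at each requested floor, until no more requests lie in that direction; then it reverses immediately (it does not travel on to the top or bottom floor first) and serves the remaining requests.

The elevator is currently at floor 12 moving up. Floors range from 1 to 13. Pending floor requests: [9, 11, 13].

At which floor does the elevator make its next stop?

Current floor: 12, direction: up
Requests above: [13]
Requests below: [9, 11]
Moving up and requests lie above → nearest above is min([13]) = 13

Answer: 13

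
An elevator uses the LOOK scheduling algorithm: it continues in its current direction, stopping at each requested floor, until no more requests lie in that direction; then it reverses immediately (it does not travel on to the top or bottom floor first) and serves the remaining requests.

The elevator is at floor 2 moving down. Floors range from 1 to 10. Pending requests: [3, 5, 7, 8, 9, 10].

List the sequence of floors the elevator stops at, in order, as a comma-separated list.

Current: 2, moving DOWN
Serve below first (descending): []
Then reverse, serve above (ascending): [3, 5, 7, 8, 9, 10]

Answer: 3, 5, 7, 8, 9, 10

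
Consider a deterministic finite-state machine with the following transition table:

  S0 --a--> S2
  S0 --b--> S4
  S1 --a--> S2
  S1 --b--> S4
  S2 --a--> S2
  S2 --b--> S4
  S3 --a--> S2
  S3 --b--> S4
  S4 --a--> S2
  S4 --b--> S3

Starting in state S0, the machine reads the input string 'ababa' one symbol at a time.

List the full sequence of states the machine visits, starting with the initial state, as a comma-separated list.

Answer: S0, S2, S4, S2, S4, S2

Derivation:
Start: S0
  read 'a': S0 --a--> S2
  read 'b': S2 --b--> S4
  read 'a': S4 --a--> S2
  read 'b': S2 --b--> S4
  read 'a': S4 --a--> S2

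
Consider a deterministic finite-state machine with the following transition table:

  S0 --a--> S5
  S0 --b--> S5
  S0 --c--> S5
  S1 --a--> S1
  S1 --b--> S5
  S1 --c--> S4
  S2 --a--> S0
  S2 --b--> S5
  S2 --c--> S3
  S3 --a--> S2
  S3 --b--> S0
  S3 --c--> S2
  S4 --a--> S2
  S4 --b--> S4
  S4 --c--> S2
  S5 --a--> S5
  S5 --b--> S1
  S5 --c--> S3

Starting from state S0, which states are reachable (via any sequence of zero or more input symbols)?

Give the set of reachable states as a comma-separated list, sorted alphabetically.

BFS from S0:
  visit S0: S0--a-->S5 (new), S0--b-->S5 (seen), S0--c-->S5 (seen)
  visit S5: S5--a-->S5 (seen), S5--b-->S1 (new), S5--c-->S3 (new)
  visit S1: S1--a-->S1 (seen), S1--b-->S5 (seen), S1--c-->S4 (new)
  visit S3: S3--a-->S2 (new), S3--b-->S0 (seen), S3--c-->S2 (seen)
  visit S4: S4--a-->S2 (seen), S4--b-->S4 (seen), S4--c-->S2 (seen)
  visit S2: S2--a-->S0 (seen), S2--b-->S5 (seen), S2--c-->S3 (seen)

Answer: S0, S1, S2, S3, S4, S5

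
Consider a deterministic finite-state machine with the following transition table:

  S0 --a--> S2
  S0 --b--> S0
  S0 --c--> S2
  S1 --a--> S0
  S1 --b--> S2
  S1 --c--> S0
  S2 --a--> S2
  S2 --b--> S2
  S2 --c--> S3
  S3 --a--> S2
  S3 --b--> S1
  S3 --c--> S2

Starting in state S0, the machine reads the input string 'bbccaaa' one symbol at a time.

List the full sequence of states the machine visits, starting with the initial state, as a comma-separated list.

Answer: S0, S0, S0, S2, S3, S2, S2, S2

Derivation:
Start: S0
  read 'b': S0 --b--> S0
  read 'b': S0 --b--> S0
  read 'c': S0 --c--> S2
  read 'c': S2 --c--> S3
  read 'a': S3 --a--> S2
  read 'a': S2 --a--> S2
  read 'a': S2 --a--> S2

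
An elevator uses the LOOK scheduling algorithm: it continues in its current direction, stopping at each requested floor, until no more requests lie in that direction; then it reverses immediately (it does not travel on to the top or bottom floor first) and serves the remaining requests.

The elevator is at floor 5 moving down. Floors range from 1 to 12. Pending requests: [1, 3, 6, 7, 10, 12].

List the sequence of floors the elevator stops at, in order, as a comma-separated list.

Current: 5, moving DOWN
Serve below first (descending): [3, 1]
Then reverse, serve above (ascending): [6, 7, 10, 12]

Answer: 3, 1, 6, 7, 10, 12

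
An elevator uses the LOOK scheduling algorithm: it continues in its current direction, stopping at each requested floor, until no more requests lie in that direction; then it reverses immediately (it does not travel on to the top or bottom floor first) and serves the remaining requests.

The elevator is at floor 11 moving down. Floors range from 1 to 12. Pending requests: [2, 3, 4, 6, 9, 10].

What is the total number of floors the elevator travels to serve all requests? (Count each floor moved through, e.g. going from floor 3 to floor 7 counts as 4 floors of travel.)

Start at floor 11 moving down, LOOK stop order: [10, 9, 6, 4, 3, 2]
  11 → 10: |10-11| = 1, total = 1
  10 → 9: |9-10| = 1, total = 2
  9 → 6: |6-9| = 3, total = 5
  6 → 4: |4-6| = 2, total = 7
  4 → 3: |3-4| = 1, total = 8
  3 → 2: |2-3| = 1, total = 9

Answer: 9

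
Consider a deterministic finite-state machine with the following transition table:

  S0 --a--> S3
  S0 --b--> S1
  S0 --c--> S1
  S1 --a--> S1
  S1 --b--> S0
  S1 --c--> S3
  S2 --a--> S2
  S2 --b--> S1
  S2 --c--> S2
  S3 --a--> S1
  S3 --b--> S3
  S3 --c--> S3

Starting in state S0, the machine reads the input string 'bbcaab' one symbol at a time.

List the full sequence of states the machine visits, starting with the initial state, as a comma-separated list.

Start: S0
  read 'b': S0 --b--> S1
  read 'b': S1 --b--> S0
  read 'c': S0 --c--> S1
  read 'a': S1 --a--> S1
  read 'a': S1 --a--> S1
  read 'b': S1 --b--> S0

Answer: S0, S1, S0, S1, S1, S1, S0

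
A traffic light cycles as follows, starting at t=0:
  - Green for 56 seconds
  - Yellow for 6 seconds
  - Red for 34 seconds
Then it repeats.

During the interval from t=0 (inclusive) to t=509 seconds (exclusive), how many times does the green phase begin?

Answer: 6

Derivation:
Cycle = 56+6+34 = 96s
green phase starts at t = k*96 + 0 for k=0,1,2,...
Need k*96+0 < 509 → k < 5.302
k ∈ {0, ..., 5} → 6 starts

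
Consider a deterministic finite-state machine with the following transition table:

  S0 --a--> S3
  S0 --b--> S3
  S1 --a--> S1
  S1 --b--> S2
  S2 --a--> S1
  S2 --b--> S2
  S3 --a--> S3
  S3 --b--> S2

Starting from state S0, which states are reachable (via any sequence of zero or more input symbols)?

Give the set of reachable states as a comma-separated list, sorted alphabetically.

BFS from S0:
  visit S0: S0--a-->S3 (new), S0--b-->S3 (seen)
  visit S3: S3--a-->S3 (seen), S3--b-->S2 (new)
  visit S2: S2--a-->S1 (new), S2--b-->S2 (seen)
  visit S1: S1--a-->S1 (seen), S1--b-->S2 (seen)

Answer: S0, S1, S2, S3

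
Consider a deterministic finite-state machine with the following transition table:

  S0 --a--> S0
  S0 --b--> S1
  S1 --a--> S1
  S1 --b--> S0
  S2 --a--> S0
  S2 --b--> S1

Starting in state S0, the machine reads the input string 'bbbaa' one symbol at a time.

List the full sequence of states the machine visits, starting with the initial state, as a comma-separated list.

Start: S0
  read 'b': S0 --b--> S1
  read 'b': S1 --b--> S0
  read 'b': S0 --b--> S1
  read 'a': S1 --a--> S1
  read 'a': S1 --a--> S1

Answer: S0, S1, S0, S1, S1, S1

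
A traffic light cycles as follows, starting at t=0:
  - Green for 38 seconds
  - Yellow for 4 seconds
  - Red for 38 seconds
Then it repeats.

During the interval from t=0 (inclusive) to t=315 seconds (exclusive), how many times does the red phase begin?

Cycle = 38+4+38 = 80s
red phase starts at t = k*80 + 42 for k=0,1,2,...
Need k*80+42 < 315 → k < 3.413
k ∈ {0, ..., 3} → 4 starts

Answer: 4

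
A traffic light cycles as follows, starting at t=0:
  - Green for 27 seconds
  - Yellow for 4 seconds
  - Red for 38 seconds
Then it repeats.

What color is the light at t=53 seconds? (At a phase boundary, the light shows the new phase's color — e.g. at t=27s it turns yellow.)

Answer: red

Derivation:
Cycle length = 27 + 4 + 38 = 69s
t = 53, phase_t = 53 mod 69 = 53
53 >= 31 → RED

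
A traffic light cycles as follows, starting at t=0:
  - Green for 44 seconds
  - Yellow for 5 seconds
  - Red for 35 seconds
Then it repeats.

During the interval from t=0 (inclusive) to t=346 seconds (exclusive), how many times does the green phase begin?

Cycle = 44+5+35 = 84s
green phase starts at t = k*84 + 0 for k=0,1,2,...
Need k*84+0 < 346 → k < 4.119
k ∈ {0, ..., 4} → 5 starts

Answer: 5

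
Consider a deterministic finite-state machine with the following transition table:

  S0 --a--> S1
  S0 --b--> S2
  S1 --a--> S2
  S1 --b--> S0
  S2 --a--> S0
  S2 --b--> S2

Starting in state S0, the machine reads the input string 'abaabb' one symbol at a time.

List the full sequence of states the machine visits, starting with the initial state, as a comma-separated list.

Answer: S0, S1, S0, S1, S2, S2, S2

Derivation:
Start: S0
  read 'a': S0 --a--> S1
  read 'b': S1 --b--> S0
  read 'a': S0 --a--> S1
  read 'a': S1 --a--> S2
  read 'b': S2 --b--> S2
  read 'b': S2 --b--> S2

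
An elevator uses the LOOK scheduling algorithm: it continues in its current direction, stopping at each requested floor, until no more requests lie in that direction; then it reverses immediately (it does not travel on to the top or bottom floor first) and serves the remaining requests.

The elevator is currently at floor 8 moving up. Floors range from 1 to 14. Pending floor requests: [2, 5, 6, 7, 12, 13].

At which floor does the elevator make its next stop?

Answer: 12

Derivation:
Current floor: 8, direction: up
Requests above: [12, 13]
Requests below: [2, 5, 6, 7]
Moving up and requests lie above → nearest above is min([12, 13]) = 12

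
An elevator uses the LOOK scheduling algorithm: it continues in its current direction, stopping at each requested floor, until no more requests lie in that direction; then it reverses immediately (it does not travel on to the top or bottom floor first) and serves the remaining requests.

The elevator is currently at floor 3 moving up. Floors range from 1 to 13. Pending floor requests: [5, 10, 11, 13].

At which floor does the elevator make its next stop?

Answer: 5

Derivation:
Current floor: 3, direction: up
Requests above: [5, 10, 11, 13]
Requests below: []
Moving up and requests lie above → nearest above is min([5, 10, 11, 13]) = 5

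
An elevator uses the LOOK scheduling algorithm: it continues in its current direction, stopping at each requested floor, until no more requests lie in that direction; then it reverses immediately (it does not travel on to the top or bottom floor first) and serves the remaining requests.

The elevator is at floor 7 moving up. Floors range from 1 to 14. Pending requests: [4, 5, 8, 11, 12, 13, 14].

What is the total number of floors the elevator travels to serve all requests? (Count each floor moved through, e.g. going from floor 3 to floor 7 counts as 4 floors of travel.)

Start at floor 7 moving up, LOOK stop order: [8, 11, 12, 13, 14, 5, 4]
  7 → 8: |8-7| = 1, total = 1
  8 → 11: |11-8| = 3, total = 4
  11 → 12: |12-11| = 1, total = 5
  12 → 13: |13-12| = 1, total = 6
  13 → 14: |14-13| = 1, total = 7
  14 → 5: |5-14| = 9, total = 16
  5 → 4: |4-5| = 1, total = 17

Answer: 17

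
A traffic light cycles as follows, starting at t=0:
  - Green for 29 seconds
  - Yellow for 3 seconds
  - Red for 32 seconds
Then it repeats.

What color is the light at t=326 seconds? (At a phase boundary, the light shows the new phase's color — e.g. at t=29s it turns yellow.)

Cycle length = 29 + 3 + 32 = 64s
t = 326, phase_t = 326 mod 64 = 6
6 < 29 (green end) → GREEN

Answer: green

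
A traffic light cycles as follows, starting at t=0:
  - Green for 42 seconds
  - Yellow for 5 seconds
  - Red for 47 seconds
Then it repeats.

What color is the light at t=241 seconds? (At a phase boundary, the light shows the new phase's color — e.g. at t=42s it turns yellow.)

Answer: red

Derivation:
Cycle length = 42 + 5 + 47 = 94s
t = 241, phase_t = 241 mod 94 = 53
53 >= 47 → RED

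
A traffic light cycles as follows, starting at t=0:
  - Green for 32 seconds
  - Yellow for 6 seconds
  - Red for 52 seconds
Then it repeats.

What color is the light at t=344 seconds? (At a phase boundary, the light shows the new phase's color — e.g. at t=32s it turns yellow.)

Cycle length = 32 + 6 + 52 = 90s
t = 344, phase_t = 344 mod 90 = 74
74 >= 38 → RED

Answer: red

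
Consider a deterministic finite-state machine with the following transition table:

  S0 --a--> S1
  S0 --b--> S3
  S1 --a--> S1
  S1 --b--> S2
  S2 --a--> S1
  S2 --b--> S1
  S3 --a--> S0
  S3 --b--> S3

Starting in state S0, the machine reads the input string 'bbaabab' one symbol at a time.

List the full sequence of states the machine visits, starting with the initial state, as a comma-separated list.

Answer: S0, S3, S3, S0, S1, S2, S1, S2

Derivation:
Start: S0
  read 'b': S0 --b--> S3
  read 'b': S3 --b--> S3
  read 'a': S3 --a--> S0
  read 'a': S0 --a--> S1
  read 'b': S1 --b--> S2
  read 'a': S2 --a--> S1
  read 'b': S1 --b--> S2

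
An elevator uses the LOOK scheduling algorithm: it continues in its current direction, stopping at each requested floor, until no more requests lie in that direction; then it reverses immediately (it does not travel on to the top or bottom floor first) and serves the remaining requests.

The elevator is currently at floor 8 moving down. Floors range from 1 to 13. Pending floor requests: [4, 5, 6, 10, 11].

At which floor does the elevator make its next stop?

Current floor: 8, direction: down
Requests above: [10, 11]
Requests below: [4, 5, 6]
Moving down and requests lie below → nearest below is max([4, 5, 6]) = 6

Answer: 6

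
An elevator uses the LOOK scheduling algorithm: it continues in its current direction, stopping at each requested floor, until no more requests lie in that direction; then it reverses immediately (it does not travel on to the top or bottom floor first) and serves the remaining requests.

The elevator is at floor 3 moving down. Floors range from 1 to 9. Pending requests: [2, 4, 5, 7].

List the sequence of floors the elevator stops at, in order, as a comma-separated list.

Current: 3, moving DOWN
Serve below first (descending): [2]
Then reverse, serve above (ascending): [4, 5, 7]

Answer: 2, 4, 5, 7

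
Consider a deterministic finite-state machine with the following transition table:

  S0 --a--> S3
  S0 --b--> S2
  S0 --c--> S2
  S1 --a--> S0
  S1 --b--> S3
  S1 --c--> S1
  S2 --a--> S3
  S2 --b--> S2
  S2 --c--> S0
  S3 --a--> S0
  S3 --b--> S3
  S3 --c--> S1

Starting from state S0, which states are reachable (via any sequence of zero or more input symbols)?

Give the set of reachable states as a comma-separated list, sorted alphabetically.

BFS from S0:
  visit S0: S0--a-->S3 (new), S0--b-->S2 (new), S0--c-->S2 (seen)
  visit S3: S3--a-->S0 (seen), S3--b-->S3 (seen), S3--c-->S1 (new)
  visit S2: S2--a-->S3 (seen), S2--b-->S2 (seen), S2--c-->S0 (seen)
  visit S1: S1--a-->S0 (seen), S1--b-->S3 (seen), S1--c-->S1 (seen)

Answer: S0, S1, S2, S3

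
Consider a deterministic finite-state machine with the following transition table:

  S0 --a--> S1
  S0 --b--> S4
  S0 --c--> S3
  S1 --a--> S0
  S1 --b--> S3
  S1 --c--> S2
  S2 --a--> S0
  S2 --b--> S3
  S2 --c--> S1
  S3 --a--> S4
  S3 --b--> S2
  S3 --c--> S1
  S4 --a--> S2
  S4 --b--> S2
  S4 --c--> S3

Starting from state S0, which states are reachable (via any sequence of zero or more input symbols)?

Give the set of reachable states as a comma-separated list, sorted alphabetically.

BFS from S0:
  visit S0: S0--a-->S1 (new), S0--b-->S4 (new), S0--c-->S3 (new)
  visit S1: S1--a-->S0 (seen), S1--b-->S3 (seen), S1--c-->S2 (new)
  visit S4: S4--a-->S2 (seen), S4--b-->S2 (seen), S4--c-->S3 (seen)
  visit S3: S3--a-->S4 (seen), S3--b-->S2 (seen), S3--c-->S1 (seen)
  visit S2: S2--a-->S0 (seen), S2--b-->S3 (seen), S2--c-->S1 (seen)

Answer: S0, S1, S2, S3, S4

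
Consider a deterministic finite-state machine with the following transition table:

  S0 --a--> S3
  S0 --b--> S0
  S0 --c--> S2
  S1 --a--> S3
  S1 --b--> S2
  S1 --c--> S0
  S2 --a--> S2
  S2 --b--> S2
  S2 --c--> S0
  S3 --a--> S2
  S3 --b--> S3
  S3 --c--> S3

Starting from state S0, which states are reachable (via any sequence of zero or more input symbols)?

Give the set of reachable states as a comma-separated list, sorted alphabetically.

BFS from S0:
  visit S0: S0--a-->S3 (new), S0--b-->S0 (seen), S0--c-->S2 (new)
  visit S3: S3--a-->S2 (seen), S3--b-->S3 (seen), S3--c-->S3 (seen)
  visit S2: S2--a-->S2 (seen), S2--b-->S2 (seen), S2--c-->S0 (seen)

Answer: S0, S2, S3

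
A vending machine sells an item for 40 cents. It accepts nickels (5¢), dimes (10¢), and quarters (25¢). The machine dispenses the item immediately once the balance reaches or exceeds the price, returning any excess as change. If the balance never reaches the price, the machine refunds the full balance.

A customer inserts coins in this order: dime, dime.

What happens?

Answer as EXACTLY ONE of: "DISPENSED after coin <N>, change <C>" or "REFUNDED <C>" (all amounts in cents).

Price: 40¢
Coin 1 (dime, 10¢): balance = 10¢
Coin 2 (dime, 10¢): balance = 20¢
All coins inserted, balance 20¢ < price 40¢ → REFUND 20¢

Answer: REFUNDED 20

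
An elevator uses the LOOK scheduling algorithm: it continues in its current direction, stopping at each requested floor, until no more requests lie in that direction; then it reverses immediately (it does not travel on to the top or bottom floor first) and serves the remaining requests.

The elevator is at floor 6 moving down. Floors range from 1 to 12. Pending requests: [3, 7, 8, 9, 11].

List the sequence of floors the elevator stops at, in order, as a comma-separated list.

Current: 6, moving DOWN
Serve below first (descending): [3]
Then reverse, serve above (ascending): [7, 8, 9, 11]

Answer: 3, 7, 8, 9, 11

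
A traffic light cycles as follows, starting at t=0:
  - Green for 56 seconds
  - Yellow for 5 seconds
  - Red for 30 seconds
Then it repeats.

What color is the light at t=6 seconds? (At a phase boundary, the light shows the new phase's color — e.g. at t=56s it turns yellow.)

Answer: green

Derivation:
Cycle length = 56 + 5 + 30 = 91s
t = 6, phase_t = 6 mod 91 = 6
6 < 56 (green end) → GREEN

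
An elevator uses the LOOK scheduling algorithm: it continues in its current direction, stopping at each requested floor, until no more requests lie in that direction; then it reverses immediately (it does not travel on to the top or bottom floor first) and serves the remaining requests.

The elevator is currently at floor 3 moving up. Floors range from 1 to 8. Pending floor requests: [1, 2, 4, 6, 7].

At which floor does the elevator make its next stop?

Current floor: 3, direction: up
Requests above: [4, 6, 7]
Requests below: [1, 2]
Moving up and requests lie above → nearest above is min([4, 6, 7]) = 4

Answer: 4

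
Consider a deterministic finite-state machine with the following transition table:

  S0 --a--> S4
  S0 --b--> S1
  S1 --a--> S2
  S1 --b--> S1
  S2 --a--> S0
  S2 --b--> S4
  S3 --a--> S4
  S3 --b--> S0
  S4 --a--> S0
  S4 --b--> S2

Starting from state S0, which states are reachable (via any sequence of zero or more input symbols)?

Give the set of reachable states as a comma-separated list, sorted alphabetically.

Answer: S0, S1, S2, S4

Derivation:
BFS from S0:
  visit S0: S0--a-->S4 (new), S0--b-->S1 (new)
  visit S4: S4--a-->S0 (seen), S4--b-->S2 (new)
  visit S1: S1--a-->S2 (seen), S1--b-->S1 (seen)
  visit S2: S2--a-->S0 (seen), S2--b-->S4 (seen)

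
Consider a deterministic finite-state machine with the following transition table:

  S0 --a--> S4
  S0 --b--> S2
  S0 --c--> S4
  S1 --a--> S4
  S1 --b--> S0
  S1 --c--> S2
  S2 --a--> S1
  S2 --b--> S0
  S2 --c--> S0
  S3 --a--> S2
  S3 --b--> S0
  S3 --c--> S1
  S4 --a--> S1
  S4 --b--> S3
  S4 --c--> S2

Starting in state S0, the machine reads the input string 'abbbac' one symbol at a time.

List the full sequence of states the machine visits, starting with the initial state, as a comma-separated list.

Answer: S0, S4, S3, S0, S2, S1, S2

Derivation:
Start: S0
  read 'a': S0 --a--> S4
  read 'b': S4 --b--> S3
  read 'b': S3 --b--> S0
  read 'b': S0 --b--> S2
  read 'a': S2 --a--> S1
  read 'c': S1 --c--> S2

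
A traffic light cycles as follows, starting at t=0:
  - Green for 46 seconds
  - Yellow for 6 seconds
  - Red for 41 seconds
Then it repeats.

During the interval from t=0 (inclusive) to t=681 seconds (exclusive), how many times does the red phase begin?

Cycle = 46+6+41 = 93s
red phase starts at t = k*93 + 52 for k=0,1,2,...
Need k*93+52 < 681 → k < 6.763
k ∈ {0, ..., 6} → 7 starts

Answer: 7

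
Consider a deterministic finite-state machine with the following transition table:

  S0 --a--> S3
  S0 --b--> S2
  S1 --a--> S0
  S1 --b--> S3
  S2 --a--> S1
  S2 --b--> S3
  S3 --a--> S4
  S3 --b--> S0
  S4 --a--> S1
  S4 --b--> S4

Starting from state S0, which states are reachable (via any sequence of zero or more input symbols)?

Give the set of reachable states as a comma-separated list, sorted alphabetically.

BFS from S0:
  visit S0: S0--a-->S3 (new), S0--b-->S2 (new)
  visit S3: S3--a-->S4 (new), S3--b-->S0 (seen)
  visit S2: S2--a-->S1 (new), S2--b-->S3 (seen)
  visit S4: S4--a-->S1 (seen), S4--b-->S4 (seen)
  visit S1: S1--a-->S0 (seen), S1--b-->S3 (seen)

Answer: S0, S1, S2, S3, S4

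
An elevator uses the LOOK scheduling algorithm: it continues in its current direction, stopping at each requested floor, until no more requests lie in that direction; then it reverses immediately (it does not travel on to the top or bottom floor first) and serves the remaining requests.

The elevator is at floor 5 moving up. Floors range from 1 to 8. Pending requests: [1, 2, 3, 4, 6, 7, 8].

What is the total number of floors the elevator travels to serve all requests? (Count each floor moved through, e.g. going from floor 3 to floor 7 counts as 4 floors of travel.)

Answer: 10

Derivation:
Start at floor 5 moving up, LOOK stop order: [6, 7, 8, 4, 3, 2, 1]
  5 → 6: |6-5| = 1, total = 1
  6 → 7: |7-6| = 1, total = 2
  7 → 8: |8-7| = 1, total = 3
  8 → 4: |4-8| = 4, total = 7
  4 → 3: |3-4| = 1, total = 8
  3 → 2: |2-3| = 1, total = 9
  2 → 1: |1-2| = 1, total = 10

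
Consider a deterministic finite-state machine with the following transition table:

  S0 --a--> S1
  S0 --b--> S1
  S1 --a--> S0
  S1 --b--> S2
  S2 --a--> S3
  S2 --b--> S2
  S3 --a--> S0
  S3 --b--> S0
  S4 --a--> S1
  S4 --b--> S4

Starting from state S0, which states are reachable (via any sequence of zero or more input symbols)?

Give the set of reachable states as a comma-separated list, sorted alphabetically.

Answer: S0, S1, S2, S3

Derivation:
BFS from S0:
  visit S0: S0--a-->S1 (new), S0--b-->S1 (seen)
  visit S1: S1--a-->S0 (seen), S1--b-->S2 (new)
  visit S2: S2--a-->S3 (new), S2--b-->S2 (seen)
  visit S3: S3--a-->S0 (seen), S3--b-->S0 (seen)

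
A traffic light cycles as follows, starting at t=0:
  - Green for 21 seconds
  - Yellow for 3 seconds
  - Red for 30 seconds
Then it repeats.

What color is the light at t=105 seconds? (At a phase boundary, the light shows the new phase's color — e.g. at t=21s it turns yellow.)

Cycle length = 21 + 3 + 30 = 54s
t = 105, phase_t = 105 mod 54 = 51
51 >= 24 → RED

Answer: red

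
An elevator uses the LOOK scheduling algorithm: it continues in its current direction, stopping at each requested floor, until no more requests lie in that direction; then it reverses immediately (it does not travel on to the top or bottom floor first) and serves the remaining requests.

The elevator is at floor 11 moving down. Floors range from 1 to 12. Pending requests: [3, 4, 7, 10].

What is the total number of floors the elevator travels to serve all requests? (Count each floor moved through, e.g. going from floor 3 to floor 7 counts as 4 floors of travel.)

Answer: 8

Derivation:
Start at floor 11 moving down, LOOK stop order: [10, 7, 4, 3]
  11 → 10: |10-11| = 1, total = 1
  10 → 7: |7-10| = 3, total = 4
  7 → 4: |4-7| = 3, total = 7
  4 → 3: |3-4| = 1, total = 8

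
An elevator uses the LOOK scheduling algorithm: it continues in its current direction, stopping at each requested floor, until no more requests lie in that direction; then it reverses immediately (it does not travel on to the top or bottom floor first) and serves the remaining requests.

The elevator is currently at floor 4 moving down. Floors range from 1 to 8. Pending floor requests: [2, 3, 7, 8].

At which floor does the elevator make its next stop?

Current floor: 4, direction: down
Requests above: [7, 8]
Requests below: [2, 3]
Moving down and requests lie below → nearest below is max([2, 3]) = 3

Answer: 3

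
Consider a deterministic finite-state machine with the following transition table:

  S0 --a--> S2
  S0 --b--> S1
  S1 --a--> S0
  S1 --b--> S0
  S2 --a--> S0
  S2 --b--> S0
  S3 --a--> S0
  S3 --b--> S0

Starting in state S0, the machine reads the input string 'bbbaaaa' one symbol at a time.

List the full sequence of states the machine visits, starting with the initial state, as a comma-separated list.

Start: S0
  read 'b': S0 --b--> S1
  read 'b': S1 --b--> S0
  read 'b': S0 --b--> S1
  read 'a': S1 --a--> S0
  read 'a': S0 --a--> S2
  read 'a': S2 --a--> S0
  read 'a': S0 --a--> S2

Answer: S0, S1, S0, S1, S0, S2, S0, S2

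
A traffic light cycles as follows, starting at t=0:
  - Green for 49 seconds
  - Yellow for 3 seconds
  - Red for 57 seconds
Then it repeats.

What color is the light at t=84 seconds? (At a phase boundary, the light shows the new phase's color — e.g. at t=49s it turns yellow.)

Answer: red

Derivation:
Cycle length = 49 + 3 + 57 = 109s
t = 84, phase_t = 84 mod 109 = 84
84 >= 52 → RED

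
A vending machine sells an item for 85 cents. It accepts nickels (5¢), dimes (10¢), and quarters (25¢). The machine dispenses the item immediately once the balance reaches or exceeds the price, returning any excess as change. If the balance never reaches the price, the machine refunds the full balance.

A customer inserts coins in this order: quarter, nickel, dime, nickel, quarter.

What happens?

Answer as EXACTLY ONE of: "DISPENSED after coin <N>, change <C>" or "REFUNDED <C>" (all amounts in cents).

Answer: REFUNDED 70

Derivation:
Price: 85¢
Coin 1 (quarter, 25¢): balance = 25¢
Coin 2 (nickel, 5¢): balance = 30¢
Coin 3 (dime, 10¢): balance = 40¢
Coin 4 (nickel, 5¢): balance = 45¢
Coin 5 (quarter, 25¢): balance = 70¢
All coins inserted, balance 70¢ < price 85¢ → REFUND 70¢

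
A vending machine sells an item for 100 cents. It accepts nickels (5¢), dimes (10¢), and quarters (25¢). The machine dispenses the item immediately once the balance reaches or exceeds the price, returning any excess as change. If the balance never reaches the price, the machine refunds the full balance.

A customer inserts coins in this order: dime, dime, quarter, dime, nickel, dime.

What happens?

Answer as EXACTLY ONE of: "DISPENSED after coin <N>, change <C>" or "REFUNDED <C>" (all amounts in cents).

Answer: REFUNDED 70

Derivation:
Price: 100¢
Coin 1 (dime, 10¢): balance = 10¢
Coin 2 (dime, 10¢): balance = 20¢
Coin 3 (quarter, 25¢): balance = 45¢
Coin 4 (dime, 10¢): balance = 55¢
Coin 5 (nickel, 5¢): balance = 60¢
Coin 6 (dime, 10¢): balance = 70¢
All coins inserted, balance 70¢ < price 100¢ → REFUND 70¢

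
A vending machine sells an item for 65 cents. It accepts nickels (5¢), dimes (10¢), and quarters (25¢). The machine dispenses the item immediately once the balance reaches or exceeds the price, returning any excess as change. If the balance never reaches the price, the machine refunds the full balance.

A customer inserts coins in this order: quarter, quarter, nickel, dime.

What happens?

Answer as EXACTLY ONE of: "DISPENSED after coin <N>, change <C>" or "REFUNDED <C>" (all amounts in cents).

Answer: DISPENSED after coin 4, change 0

Derivation:
Price: 65¢
Coin 1 (quarter, 25¢): balance = 25¢
Coin 2 (quarter, 25¢): balance = 50¢
Coin 3 (nickel, 5¢): balance = 55¢
Coin 4 (dime, 10¢): balance = 65¢
  → balance >= price → DISPENSE, change = 65 - 65 = 0¢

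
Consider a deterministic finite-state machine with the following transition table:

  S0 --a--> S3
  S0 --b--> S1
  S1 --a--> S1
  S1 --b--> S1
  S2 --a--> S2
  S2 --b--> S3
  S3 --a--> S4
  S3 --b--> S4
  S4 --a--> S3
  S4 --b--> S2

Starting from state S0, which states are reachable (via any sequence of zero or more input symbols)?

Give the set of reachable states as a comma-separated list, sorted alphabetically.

BFS from S0:
  visit S0: S0--a-->S3 (new), S0--b-->S1 (new)
  visit S3: S3--a-->S4 (new), S3--b-->S4 (seen)
  visit S1: S1--a-->S1 (seen), S1--b-->S1 (seen)
  visit S4: S4--a-->S3 (seen), S4--b-->S2 (new)
  visit S2: S2--a-->S2 (seen), S2--b-->S3 (seen)

Answer: S0, S1, S2, S3, S4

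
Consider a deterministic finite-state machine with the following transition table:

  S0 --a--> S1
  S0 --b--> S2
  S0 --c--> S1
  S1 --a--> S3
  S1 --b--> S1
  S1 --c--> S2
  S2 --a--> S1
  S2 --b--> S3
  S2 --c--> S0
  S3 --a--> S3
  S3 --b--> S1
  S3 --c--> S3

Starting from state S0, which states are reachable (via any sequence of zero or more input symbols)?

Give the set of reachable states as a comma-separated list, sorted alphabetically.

BFS from S0:
  visit S0: S0--a-->S1 (new), S0--b-->S2 (new), S0--c-->S1 (seen)
  visit S1: S1--a-->S3 (new), S1--b-->S1 (seen), S1--c-->S2 (seen)
  visit S2: S2--a-->S1 (seen), S2--b-->S3 (seen), S2--c-->S0 (seen)
  visit S3: S3--a-->S3 (seen), S3--b-->S1 (seen), S3--c-->S3 (seen)

Answer: S0, S1, S2, S3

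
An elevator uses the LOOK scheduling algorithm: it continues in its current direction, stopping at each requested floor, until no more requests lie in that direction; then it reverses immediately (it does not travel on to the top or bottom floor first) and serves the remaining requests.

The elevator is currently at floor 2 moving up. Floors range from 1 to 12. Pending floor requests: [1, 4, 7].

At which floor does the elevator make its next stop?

Current floor: 2, direction: up
Requests above: [4, 7]
Requests below: [1]
Moving up and requests lie above → nearest above is min([4, 7]) = 4

Answer: 4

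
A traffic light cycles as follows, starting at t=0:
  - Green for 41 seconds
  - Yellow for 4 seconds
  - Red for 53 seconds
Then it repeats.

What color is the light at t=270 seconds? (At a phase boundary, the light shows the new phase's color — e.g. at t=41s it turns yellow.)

Cycle length = 41 + 4 + 53 = 98s
t = 270, phase_t = 270 mod 98 = 74
74 >= 45 → RED

Answer: red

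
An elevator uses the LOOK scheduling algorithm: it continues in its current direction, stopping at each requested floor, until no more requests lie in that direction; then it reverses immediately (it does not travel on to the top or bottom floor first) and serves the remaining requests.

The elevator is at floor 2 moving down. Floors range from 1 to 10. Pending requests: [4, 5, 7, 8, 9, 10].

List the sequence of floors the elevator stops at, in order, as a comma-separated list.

Current: 2, moving DOWN
Serve below first (descending): []
Then reverse, serve above (ascending): [4, 5, 7, 8, 9, 10]

Answer: 4, 5, 7, 8, 9, 10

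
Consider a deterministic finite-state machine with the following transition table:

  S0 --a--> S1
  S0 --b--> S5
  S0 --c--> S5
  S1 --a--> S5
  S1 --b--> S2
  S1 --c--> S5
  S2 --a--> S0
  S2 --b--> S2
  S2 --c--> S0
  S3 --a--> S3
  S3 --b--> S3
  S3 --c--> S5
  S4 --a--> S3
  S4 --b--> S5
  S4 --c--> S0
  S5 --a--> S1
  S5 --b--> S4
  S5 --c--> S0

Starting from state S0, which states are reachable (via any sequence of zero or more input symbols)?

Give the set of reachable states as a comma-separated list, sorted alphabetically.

Answer: S0, S1, S2, S3, S4, S5

Derivation:
BFS from S0:
  visit S0: S0--a-->S1 (new), S0--b-->S5 (new), S0--c-->S5 (seen)
  visit S1: S1--a-->S5 (seen), S1--b-->S2 (new), S1--c-->S5 (seen)
  visit S5: S5--a-->S1 (seen), S5--b-->S4 (new), S5--c-->S0 (seen)
  visit S2: S2--a-->S0 (seen), S2--b-->S2 (seen), S2--c-->S0 (seen)
  visit S4: S4--a-->S3 (new), S4--b-->S5 (seen), S4--c-->S0 (seen)
  visit S3: S3--a-->S3 (seen), S3--b-->S3 (seen), S3--c-->S5 (seen)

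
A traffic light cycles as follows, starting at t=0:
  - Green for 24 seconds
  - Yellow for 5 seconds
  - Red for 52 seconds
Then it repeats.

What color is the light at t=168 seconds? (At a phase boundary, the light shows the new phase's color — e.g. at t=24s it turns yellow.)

Cycle length = 24 + 5 + 52 = 81s
t = 168, phase_t = 168 mod 81 = 6
6 < 24 (green end) → GREEN

Answer: green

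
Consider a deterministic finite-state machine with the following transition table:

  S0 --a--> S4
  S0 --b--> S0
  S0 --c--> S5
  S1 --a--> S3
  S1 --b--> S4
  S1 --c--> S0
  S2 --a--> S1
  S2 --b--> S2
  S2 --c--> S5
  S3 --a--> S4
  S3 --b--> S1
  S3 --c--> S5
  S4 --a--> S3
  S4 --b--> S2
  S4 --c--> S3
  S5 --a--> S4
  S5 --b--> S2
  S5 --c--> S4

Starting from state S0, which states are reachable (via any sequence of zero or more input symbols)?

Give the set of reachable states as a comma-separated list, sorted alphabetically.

BFS from S0:
  visit S0: S0--a-->S4 (new), S0--b-->S0 (seen), S0--c-->S5 (new)
  visit S4: S4--a-->S3 (new), S4--b-->S2 (new), S4--c-->S3 (seen)
  visit S5: S5--a-->S4 (seen), S5--b-->S2 (seen), S5--c-->S4 (seen)
  visit S3: S3--a-->S4 (seen), S3--b-->S1 (new), S3--c-->S5 (seen)
  visit S2: S2--a-->S1 (seen), S2--b-->S2 (seen), S2--c-->S5 (seen)
  visit S1: S1--a-->S3 (seen), S1--b-->S4 (seen), S1--c-->S0 (seen)

Answer: S0, S1, S2, S3, S4, S5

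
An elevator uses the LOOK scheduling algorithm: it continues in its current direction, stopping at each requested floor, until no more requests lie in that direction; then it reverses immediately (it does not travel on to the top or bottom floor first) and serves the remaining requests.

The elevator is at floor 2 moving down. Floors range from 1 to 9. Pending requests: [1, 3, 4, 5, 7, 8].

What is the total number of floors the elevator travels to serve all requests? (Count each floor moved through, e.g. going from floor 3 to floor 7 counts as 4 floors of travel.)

Start at floor 2 moving down, LOOK stop order: [1, 3, 4, 5, 7, 8]
  2 → 1: |1-2| = 1, total = 1
  1 → 3: |3-1| = 2, total = 3
  3 → 4: |4-3| = 1, total = 4
  4 → 5: |5-4| = 1, total = 5
  5 → 7: |7-5| = 2, total = 7
  7 → 8: |8-7| = 1, total = 8

Answer: 8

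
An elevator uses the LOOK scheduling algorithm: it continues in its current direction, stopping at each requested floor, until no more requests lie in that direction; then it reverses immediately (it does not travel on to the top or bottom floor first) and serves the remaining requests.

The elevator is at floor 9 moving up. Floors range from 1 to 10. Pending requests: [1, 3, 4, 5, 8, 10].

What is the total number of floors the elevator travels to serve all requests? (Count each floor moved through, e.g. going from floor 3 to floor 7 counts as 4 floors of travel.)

Start at floor 9 moving up, LOOK stop order: [10, 8, 5, 4, 3, 1]
  9 → 10: |10-9| = 1, total = 1
  10 → 8: |8-10| = 2, total = 3
  8 → 5: |5-8| = 3, total = 6
  5 → 4: |4-5| = 1, total = 7
  4 → 3: |3-4| = 1, total = 8
  3 → 1: |1-3| = 2, total = 10

Answer: 10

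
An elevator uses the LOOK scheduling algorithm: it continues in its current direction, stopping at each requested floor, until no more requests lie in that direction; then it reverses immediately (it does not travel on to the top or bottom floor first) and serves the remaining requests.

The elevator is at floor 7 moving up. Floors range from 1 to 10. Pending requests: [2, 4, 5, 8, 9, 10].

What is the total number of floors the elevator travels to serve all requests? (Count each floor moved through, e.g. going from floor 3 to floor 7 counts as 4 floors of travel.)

Answer: 11

Derivation:
Start at floor 7 moving up, LOOK stop order: [8, 9, 10, 5, 4, 2]
  7 → 8: |8-7| = 1, total = 1
  8 → 9: |9-8| = 1, total = 2
  9 → 10: |10-9| = 1, total = 3
  10 → 5: |5-10| = 5, total = 8
  5 → 4: |4-5| = 1, total = 9
  4 → 2: |2-4| = 2, total = 11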